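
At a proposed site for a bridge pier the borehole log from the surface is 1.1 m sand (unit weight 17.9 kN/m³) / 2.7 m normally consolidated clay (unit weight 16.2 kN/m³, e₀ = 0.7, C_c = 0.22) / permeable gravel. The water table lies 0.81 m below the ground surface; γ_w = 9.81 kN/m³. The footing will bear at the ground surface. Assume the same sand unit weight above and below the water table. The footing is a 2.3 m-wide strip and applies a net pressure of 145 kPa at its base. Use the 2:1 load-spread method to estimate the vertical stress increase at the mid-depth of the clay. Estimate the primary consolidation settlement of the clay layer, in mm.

Mid-depth of clay below the ground surface: z = 1.1 + 2.7/2 = 2.45 m.
Total vertical stress at mid-clay: σ_v = 17.9×1.1 + 16.2×1.35 = 41.56 kPa.
Pore pressure: u = 9.81×(2.45 − 0.81) = 16.088 kPa.
Initial effective stress: σ'_0 = σ_v − u = 41.56 − 16.088 = 25.472 kPa.
Stress increase at mid-clay by the 2:1 spreading method:
Δσ = qB/(B+z) = 145×2.3/(2.3+2.45) = 70.211 kPa
Final effective stress: σ'_f = σ'_0 + Δσ = 25.472 + 70.211 = 95.683 kPa.
Normally consolidated clay, so the full stress increment lies on the virgin compression line:
S_c = C_c·H/(1+e₀)·log₁₀(σ'_f/σ'_0) = 0.22×2.7/(1+0.7)×log₁₀(95.683/25.472)
    = 0.34941 × 0.57477 = 0.2008 m

S_c ≈ 201 mm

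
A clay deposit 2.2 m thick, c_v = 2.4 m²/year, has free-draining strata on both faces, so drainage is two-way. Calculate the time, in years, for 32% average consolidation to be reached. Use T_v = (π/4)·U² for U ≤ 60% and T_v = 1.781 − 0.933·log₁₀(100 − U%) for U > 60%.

Drainage path length: H_d = H/2 = 1.1 m (double drainage).
U ≤ 60%: T_v = (π/4)·U² = (π/4)×0.32² = 0.080425.
t = T_v·H_d²/c_v = 0.080425×1.1²/2.4 = 0.04055 years.

t ≈ 0.0405 years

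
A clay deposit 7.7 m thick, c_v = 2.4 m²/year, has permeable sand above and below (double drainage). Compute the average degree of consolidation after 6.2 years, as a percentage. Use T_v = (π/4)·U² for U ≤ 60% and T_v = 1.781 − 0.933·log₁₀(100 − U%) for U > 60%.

U ≈ 93.2 %

Drainage path length: H_d = H/2 = 3.85 m (double drainage).
T_v = c_v·t/H_d² = 2.4×6.2/3.85² = 1.0039.
T_v = 1.0039 corresponds to the U > 60% branch:
U = 1 − 10^((1.781 − T_v)/0.933)/100 = 0.9319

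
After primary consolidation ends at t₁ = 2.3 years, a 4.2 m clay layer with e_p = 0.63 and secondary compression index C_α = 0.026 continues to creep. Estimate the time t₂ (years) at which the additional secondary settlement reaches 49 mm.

S_s = C_α·H/(1+e_p)·log₁₀(t₂/t₁) ⇒ log₁₀(t₂/t₁) = S_s·(1+e_p)/(C_α·H).
log₁₀(t₂/t₁) = 0.049 × (1+0.63) / (0.026×4.2) = 0.7314
t₂ = t₁ × 10^0.7314 = 2.3 × 5.388 = 12.39 years

t₂ ≈ 12.4 years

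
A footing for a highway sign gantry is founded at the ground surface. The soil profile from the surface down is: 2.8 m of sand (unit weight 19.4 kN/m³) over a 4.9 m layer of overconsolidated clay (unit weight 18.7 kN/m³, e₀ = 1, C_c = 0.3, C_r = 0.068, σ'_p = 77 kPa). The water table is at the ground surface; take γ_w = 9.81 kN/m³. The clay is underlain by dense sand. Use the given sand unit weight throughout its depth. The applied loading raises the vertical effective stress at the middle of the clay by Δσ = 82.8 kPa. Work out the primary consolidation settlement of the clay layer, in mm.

Mid-depth of clay below the ground surface: z = 2.8 + 4.9/2 = 5.25 m.
Total vertical stress at mid-clay: σ_v = 19.4×2.8 + 18.7×2.45 = 100.13 kPa.
Pore pressure: u = 9.81×(5.25 − 0) = 51.503 kPa.
Initial effective stress: σ'_0 = σ_v − u = 100.13 − 51.503 = 48.627 kPa.
Final effective stress: σ'_f = 48.627 + 82.8 = 131.43 kPa.
σ'_f = 131.43 > σ'_p = 77 kPa, so the stress path crosses the preconsolidation pressure — recompression up to σ'_p, then virgin compression beyond:
S_c = H/(1+e₀)·[C_r·log₁₀(σ'_p/σ'_0) + C_c·log₁₀(σ'_f/σ'_p)]
    = 4.9/2 × [0.068×log₁₀(77/48.627) + 0.3×log₁₀(131.43/77)]
    = 2.45 × [0.013574 + 0.069661] = 0.2039 m

S_c ≈ 204 mm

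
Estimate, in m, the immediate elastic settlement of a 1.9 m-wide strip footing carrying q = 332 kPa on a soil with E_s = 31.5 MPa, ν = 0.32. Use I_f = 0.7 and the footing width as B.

Immediate (elastic) settlement: S_e = q·B·(1−ν²)/E_s · I_f.
E_s = 31.5 MPa = 31500 kPa.
S_e = 332 × 1.9 × (1 − 0.32²) / 31500 × 0.7
    = 332 × 1.9 × 0.8976 / 31500 × 0.7
    = 0.01258 m

S_e ≈ 0.0126 m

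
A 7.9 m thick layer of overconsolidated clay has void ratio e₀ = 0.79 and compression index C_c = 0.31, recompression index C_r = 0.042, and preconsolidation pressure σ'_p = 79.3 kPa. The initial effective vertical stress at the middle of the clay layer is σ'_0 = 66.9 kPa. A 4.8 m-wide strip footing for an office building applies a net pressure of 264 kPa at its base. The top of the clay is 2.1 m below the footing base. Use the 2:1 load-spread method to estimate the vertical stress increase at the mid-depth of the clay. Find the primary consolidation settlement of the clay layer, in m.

S_c ≈ 0.513 m

Mid-depth of clay below the footing base: z = 2.1 + 7.9/2 = 6.05 m.
Stress increase at mid-clay by the 2:1 spreading method:
Δσ = qB/(B+z) = 264×4.8/(4.8+6.05) = 116.79 kPa
Final effective stress: σ'_f = 66.9 + 116.79 = 183.69 kPa.
σ'_f = 183.69 > σ'_p = 79.3 kPa, so the stress path crosses the preconsolidation pressure — recompression up to σ'_p, then virgin compression beyond:
S_c = H/(1+e₀)·[C_r·log₁₀(σ'_p/σ'_0) + C_c·log₁₀(σ'_f/σ'_p)]
    = 7.9/1.79 × [0.042×log₁₀(79.3/66.9) + 0.31×log₁₀(183.69/79.3)]
    = 4.4134 × [0.0031016 + 0.11309] = 0.5128 m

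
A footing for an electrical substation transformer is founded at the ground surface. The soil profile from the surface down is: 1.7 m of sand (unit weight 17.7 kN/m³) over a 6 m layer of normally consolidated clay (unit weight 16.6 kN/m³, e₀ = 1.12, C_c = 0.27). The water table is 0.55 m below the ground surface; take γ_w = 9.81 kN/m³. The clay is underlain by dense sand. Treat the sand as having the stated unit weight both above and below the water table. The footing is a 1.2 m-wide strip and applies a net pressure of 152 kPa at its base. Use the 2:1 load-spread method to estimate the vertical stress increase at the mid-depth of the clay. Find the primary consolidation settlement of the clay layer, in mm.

Mid-depth of clay below the ground surface: z = 1.7 + 6/2 = 4.7 m.
Total vertical stress at mid-clay: σ_v = 17.7×1.7 + 16.6×3 = 79.89 kPa.
Pore pressure: u = 9.81×(4.7 − 0.55) = 40.712 kPa.
Initial effective stress: σ'_0 = σ_v − u = 79.89 − 40.712 = 39.178 kPa.
Stress increase at mid-clay by the 2:1 spreading method:
Δσ = qB/(B+z) = 152×1.2/(1.2+4.7) = 30.915 kPa
Final effective stress: σ'_f = σ'_0 + Δσ = 39.178 + 30.915 = 70.093 kPa.
Normally consolidated clay, so the full stress increment lies on the virgin compression line:
S_c = C_c·H/(1+e₀)·log₁₀(σ'_f/σ'_0) = 0.27×6/(1+1.12)×log₁₀(70.093/39.178)
    = 0.76415 × 0.25263 = 0.193 m

S_c ≈ 193 mm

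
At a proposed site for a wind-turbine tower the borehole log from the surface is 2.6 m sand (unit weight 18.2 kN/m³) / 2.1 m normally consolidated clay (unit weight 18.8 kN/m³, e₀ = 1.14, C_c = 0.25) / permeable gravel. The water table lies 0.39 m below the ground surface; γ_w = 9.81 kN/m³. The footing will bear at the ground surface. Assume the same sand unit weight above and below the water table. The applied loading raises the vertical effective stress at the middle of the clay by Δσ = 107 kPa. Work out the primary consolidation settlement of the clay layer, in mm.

Mid-depth of clay below the ground surface: z = 2.6 + 2.1/2 = 3.65 m.
Total vertical stress at mid-clay: σ_v = 18.2×2.6 + 18.8×1.05 = 67.06 kPa.
Pore pressure: u = 9.81×(3.65 − 0.39) = 31.981 kPa.
Initial effective stress: σ'_0 = σ_v − u = 67.06 − 31.981 = 35.079 kPa.
Final effective stress: σ'_f = σ'_0 + Δσ = 35.079 + 107 = 142.08 kPa.
Normally consolidated clay, so the full stress increment lies on the virgin compression line:
S_c = C_c·H/(1+e₀)·log₁₀(σ'_f/σ'_0) = 0.25×2.1/(1+1.14)×log₁₀(142.08/35.079)
    = 0.24533 × 0.60749 = 0.149 m

S_c ≈ 149 mm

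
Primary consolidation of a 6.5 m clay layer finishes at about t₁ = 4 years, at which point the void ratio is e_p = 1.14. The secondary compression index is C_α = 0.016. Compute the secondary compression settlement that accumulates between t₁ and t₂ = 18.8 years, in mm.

Secondary compression: S_s = C_α·H/(1+e_p)·log₁₀(t₂/t₁)
S_s = 0.016×6.5/(1+1.14)×log₁₀(18.8/4)
    = 0.0486 × 0.6721 = 0.03266 m

S_s ≈ 32.7 mm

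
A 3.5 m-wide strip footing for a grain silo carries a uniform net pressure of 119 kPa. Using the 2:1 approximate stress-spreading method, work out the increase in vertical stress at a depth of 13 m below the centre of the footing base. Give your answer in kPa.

Δσ_z ≈ 25.2 kPa

By the 2:1 method the load spreads at 1 horizontal : 2 vertical, so at depth z the loaded area has grown by z in each plan dimension:
Δσ = qB/(B+z) = 119×3.5/(3.5+13) = 25.242 kPa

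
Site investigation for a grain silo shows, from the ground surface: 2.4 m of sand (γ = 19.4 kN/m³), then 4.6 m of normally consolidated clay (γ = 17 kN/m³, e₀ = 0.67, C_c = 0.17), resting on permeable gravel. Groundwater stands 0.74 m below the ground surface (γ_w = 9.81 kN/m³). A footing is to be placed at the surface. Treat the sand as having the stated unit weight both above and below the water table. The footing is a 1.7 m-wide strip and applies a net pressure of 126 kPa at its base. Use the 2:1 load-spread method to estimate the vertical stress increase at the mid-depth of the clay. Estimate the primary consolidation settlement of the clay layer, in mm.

Mid-depth of clay below the ground surface: z = 2.4 + 4.6/2 = 4.7 m.
Total vertical stress at mid-clay: σ_v = 19.4×2.4 + 17×2.3 = 85.66 kPa.
Pore pressure: u = 9.81×(4.7 − 0.74) = 38.848 kPa.
Initial effective stress: σ'_0 = σ_v − u = 85.66 − 38.848 = 46.812 kPa.
Stress increase at mid-clay by the 2:1 spreading method:
Δσ = qB/(B+z) = 126×1.7/(1.7+4.7) = 33.469 kPa
Final effective stress: σ'_f = σ'_0 + Δσ = 46.812 + 33.469 = 80.281 kPa.
Normally consolidated clay, so the full stress increment lies on the virgin compression line:
S_c = C_c·H/(1+e₀)·log₁₀(σ'_f/σ'_0) = 0.17×4.6/(1+0.67)×log₁₀(80.281/46.812)
    = 0.46826 × 0.23426 = 0.1097 m

S_c ≈ 110 mm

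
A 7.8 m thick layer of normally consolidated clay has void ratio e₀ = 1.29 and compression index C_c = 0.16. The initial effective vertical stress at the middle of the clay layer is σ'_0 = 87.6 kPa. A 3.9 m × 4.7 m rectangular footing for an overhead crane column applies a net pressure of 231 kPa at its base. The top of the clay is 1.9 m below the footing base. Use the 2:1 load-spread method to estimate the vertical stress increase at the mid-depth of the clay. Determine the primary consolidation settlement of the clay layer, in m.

S_c ≈ 0.0919 m

Mid-depth of clay below the footing base: z = 1.9 + 7.8/2 = 5.8 m.
Stress increase at mid-clay by the 2:1 spreading method:
Δσ = qBL/((B+z)(L+z)) = 231×3.9×4.7/((3.9+5.8)(4.7+5.8)) = 41.573 kPa
Final effective stress: σ'_f = σ'_0 + Δσ = 87.6 + 41.573 = 129.17 kPa.
Normally consolidated clay, so the full stress increment lies on the virgin compression line:
S_c = C_c·H/(1+e₀)·log₁₀(σ'_f/σ'_0) = 0.16×7.8/(1+1.29)×log₁₀(129.17/87.6)
    = 0.54498 × 0.16866 = 0.09192 m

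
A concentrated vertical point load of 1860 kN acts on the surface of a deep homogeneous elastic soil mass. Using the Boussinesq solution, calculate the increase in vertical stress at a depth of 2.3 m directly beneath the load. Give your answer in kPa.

Δσ_z ≈ 168 kPa

Boussinesq vertical stress below a point load on an elastic half-space:
Δσ_z = 3P/(2πz²) · [1 + (r/z)²]^(−5/2)
r/z = 0/2.3 = 0; [1+(r/z)²]^(−5/2) = 1.
Δσ_z = 3×1860/(2π×2.3²) × 1 = 167.88 × 1 = 167.9 kPa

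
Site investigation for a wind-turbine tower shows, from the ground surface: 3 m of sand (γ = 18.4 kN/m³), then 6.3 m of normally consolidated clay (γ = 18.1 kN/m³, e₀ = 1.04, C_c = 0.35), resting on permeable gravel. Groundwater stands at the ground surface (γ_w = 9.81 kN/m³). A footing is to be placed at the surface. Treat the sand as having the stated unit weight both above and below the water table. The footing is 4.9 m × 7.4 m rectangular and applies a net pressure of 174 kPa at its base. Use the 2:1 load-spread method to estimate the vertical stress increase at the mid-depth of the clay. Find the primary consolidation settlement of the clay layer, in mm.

S_c ≈ 279 mm

Mid-depth of clay below the ground surface: z = 3 + 6.3/2 = 6.15 m.
Total vertical stress at mid-clay: σ_v = 18.4×3 + 18.1×3.15 = 112.22 kPa.
Pore pressure: u = 9.81×(6.15 − 0) = 60.332 kPa.
Initial effective stress: σ'_0 = σ_v − u = 112.22 − 60.332 = 51.888 kPa.
Stress increase at mid-clay by the 2:1 spreading method:
Δσ = qBL/((B+z)(L+z)) = 174×4.9×7.4/((4.9+6.15)(7.4+6.15)) = 42.138 kPa
Final effective stress: σ'_f = σ'_0 + Δσ = 51.888 + 42.138 = 94.026 kPa.
Normally consolidated clay, so the full stress increment lies on the virgin compression line:
S_c = C_c·H/(1+e₀)·log₁₀(σ'_f/σ'_0) = 0.35×6.3/(1+1.04)×log₁₀(94.026/51.888)
    = 1.0809 × 0.25818 = 0.2791 m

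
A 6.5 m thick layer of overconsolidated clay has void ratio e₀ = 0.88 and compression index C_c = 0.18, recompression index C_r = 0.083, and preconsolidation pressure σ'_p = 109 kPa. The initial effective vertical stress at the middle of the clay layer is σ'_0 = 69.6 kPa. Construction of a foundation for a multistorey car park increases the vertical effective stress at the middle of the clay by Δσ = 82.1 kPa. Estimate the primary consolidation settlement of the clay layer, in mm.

Final effective stress: σ'_f = 69.6 + 82.1 = 151.7 kPa.
σ'_f = 151.7 > σ'_p = 109 kPa, so the stress path crosses the preconsolidation pressure — recompression up to σ'_p, then virgin compression beyond:
S_c = H/(1+e₀)·[C_r·log₁₀(σ'_p/σ'_0) + C_c·log₁₀(σ'_f/σ'_p)]
    = 6.5/1.88 × [0.083×log₁₀(109/69.6) + 0.18×log₁₀(151.7/109)]
    = 3.4574 × [0.01617 + 0.025841] = 0.1452 m

S_c ≈ 145 mm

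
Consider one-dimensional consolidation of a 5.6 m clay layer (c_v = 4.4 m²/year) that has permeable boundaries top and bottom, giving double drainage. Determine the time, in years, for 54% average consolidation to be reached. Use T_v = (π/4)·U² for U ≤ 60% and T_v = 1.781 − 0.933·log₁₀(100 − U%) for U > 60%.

Drainage path length: H_d = H/2 = 2.8 m (double drainage).
U ≤ 60%: T_v = (π/4)·U² = (π/4)×0.54² = 0.22902.
t = T_v·H_d²/c_v = 0.22902×2.8²/4.4 = 0.4081 years.

t ≈ 0.408 years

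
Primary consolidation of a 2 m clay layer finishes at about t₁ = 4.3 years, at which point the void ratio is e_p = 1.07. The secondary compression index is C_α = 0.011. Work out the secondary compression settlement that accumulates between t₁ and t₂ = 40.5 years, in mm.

S_s ≈ 10.4 mm

Secondary compression: S_s = C_α·H/(1+e_p)·log₁₀(t₂/t₁)
S_s = 0.011×2/(1+1.07)×log₁₀(40.5/4.3)
    = 0.01063 × 0.974 = 0.01035 m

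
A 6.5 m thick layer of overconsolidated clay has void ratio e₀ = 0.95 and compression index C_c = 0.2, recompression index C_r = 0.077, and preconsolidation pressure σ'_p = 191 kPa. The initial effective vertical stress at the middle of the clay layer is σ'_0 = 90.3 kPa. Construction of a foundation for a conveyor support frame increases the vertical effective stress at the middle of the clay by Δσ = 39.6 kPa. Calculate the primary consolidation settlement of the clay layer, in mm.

S_c ≈ 40.5 mm

Final effective stress: σ'_f = 90.3 + 39.6 = 129.9 kPa.
σ'_f = 129.9 ≤ σ'_p = 191 kPa, so the clay remains overconsolidated and only the recompression index applies:
S_c = C_r·H/(1+e₀)·log₁₀(σ'_f/σ'_0) = 0.077×6.5/1.95×log₁₀(129.9/90.3)
    = 0.25666 × 0.15792 = 0.04053 m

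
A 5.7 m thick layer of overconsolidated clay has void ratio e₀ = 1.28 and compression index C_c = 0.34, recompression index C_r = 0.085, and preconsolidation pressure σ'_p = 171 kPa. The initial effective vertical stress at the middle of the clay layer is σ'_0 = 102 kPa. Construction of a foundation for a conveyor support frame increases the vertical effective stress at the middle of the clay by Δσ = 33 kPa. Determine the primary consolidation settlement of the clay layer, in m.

S_c ≈ 0.0259 m

Final effective stress: σ'_f = 102 + 33 = 135 kPa.
σ'_f = 135 ≤ σ'_p = 171 kPa, so the clay remains overconsolidated and only the recompression index applies:
S_c = C_r·H/(1+e₀)·log₁₀(σ'_f/σ'_0) = 0.085×5.7/2.28×log₁₀(135/102)
    = 0.2125 × 0.12173 = 0.02587 m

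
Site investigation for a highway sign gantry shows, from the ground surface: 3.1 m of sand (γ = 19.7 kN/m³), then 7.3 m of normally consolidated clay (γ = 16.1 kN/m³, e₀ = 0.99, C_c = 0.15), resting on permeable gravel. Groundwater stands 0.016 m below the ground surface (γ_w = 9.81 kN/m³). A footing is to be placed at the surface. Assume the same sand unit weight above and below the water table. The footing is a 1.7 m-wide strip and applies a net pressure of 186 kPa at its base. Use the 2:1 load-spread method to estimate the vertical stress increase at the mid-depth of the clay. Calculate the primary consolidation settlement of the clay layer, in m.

Mid-depth of clay below the ground surface: z = 3.1 + 7.3/2 = 6.75 m.
Total vertical stress at mid-clay: σ_v = 19.7×3.1 + 16.1×3.65 = 119.84 kPa.
Pore pressure: u = 9.81×(6.75 − 0.016) = 66.061 kPa.
Initial effective stress: σ'_0 = σ_v − u = 119.84 − 66.061 = 53.779 kPa.
Stress increase at mid-clay by the 2:1 spreading method:
Δσ = qB/(B+z) = 186×1.7/(1.7+6.75) = 37.42 kPa
Final effective stress: σ'_f = σ'_0 + Δσ = 53.779 + 37.42 = 91.199 kPa.
Normally consolidated clay, so the full stress increment lies on the virgin compression line:
S_c = C_c·H/(1+e₀)·log₁₀(σ'_f/σ'_0) = 0.15×7.3/(1+0.99)×log₁₀(91.199/53.779)
    = 0.55025 × 0.22938 = 0.1262 m

S_c ≈ 0.126 m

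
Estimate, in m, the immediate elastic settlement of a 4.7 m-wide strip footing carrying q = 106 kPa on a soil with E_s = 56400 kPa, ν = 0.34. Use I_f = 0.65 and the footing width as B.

S_e ≈ 0.00508 m

Immediate (elastic) settlement: S_e = q·B·(1−ν²)/E_s · I_f.
S_e = 106 × 4.7 × (1 − 0.34²) / 56400 × 0.65
    = 106 × 4.7 × 0.8844 / 56400 × 0.65
    = 0.005078 m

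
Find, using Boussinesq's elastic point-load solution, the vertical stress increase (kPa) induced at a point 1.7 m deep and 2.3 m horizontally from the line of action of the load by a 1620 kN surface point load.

Δσ_z ≈ 19.9 kPa

Boussinesq vertical stress below a point load on an elastic half-space:
Δσ_z = 3P/(2πz²) · [1 + (r/z)²]^(−5/2)
r/z = 2.3/1.7 = 1.3529; [1+(r/z)²]^(−5/2) = 0.074193.
Δσ_z = 3×1620/(2π×1.7²) × 0.074193 = 267.64 × 0.074193 = 19.86 kPa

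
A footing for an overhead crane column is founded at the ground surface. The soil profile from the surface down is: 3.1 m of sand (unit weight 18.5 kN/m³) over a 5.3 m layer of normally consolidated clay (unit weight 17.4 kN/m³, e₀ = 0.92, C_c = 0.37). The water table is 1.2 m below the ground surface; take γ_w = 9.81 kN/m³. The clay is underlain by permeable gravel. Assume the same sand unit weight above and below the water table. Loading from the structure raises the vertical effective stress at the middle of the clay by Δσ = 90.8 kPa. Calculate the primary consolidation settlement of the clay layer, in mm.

Mid-depth of clay below the ground surface: z = 3.1 + 5.3/2 = 5.75 m.
Total vertical stress at mid-clay: σ_v = 18.5×3.1 + 17.4×2.65 = 103.46 kPa.
Pore pressure: u = 9.81×(5.75 − 1.2) = 44.636 kPa.
Initial effective stress: σ'_0 = σ_v − u = 103.46 − 44.636 = 58.824 kPa.
Final effective stress: σ'_f = σ'_0 + Δσ = 58.824 + 90.8 = 149.62 kPa.
Normally consolidated clay, so the full stress increment lies on the virgin compression line:
S_c = C_c·H/(1+e₀)·log₁₀(σ'_f/σ'_0) = 0.37×5.3/(1+0.92)×log₁₀(149.62/58.824)
    = 1.0214 × 0.40544 = 0.4141 m

S_c ≈ 414 mm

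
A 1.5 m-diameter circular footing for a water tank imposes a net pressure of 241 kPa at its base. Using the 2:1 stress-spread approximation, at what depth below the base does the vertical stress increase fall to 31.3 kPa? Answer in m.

z ≈ 2.66 m

2:1 spreading — at depth z the loaded area has grown by z in each plan dimension:
qD²/(D+z)² = Δσ_z ⇒ z = D(√(q/Δσ_z) − 1) = 1.5×(√(241/31.3) − 1) = 2.662 m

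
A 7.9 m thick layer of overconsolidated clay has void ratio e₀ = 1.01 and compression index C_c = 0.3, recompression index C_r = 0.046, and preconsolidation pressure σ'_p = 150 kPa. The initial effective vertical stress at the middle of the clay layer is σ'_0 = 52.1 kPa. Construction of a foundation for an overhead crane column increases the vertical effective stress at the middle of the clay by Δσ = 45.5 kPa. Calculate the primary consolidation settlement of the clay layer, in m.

Final effective stress: σ'_f = 52.1 + 45.5 = 97.6 kPa.
σ'_f = 97.6 ≤ σ'_p = 150 kPa, so the clay remains overconsolidated and only the recompression index applies:
S_c = C_r·H/(1+e₀)·log₁₀(σ'_f/σ'_0) = 0.046×7.9/2.01×log₁₀(97.6/52.1)
    = 0.18079 × 0.27261 = 0.04929 m

S_c ≈ 0.0493 m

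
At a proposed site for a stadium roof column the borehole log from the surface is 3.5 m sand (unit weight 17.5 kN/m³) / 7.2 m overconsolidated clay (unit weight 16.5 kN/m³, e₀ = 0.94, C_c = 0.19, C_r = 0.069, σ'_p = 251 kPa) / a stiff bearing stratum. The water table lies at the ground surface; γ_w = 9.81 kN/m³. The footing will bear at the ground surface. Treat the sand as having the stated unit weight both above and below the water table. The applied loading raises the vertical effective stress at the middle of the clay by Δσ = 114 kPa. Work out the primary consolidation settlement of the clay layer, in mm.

S_c ≈ 131 mm

Mid-depth of clay below the ground surface: z = 3.5 + 7.2/2 = 7.1 m.
Total vertical stress at mid-clay: σ_v = 17.5×3.5 + 16.5×3.6 = 120.65 kPa.
Pore pressure: u = 9.81×(7.1 − 0) = 69.651 kPa.
Initial effective stress: σ'_0 = σ_v − u = 120.65 − 69.651 = 50.999 kPa.
Final effective stress: σ'_f = 50.999 + 114 = 165 kPa.
σ'_f = 165 ≤ σ'_p = 251 kPa, so the clay remains overconsolidated and only the recompression index applies:
S_c = C_r·H/(1+e₀)·log₁₀(σ'_f/σ'_0) = 0.069×7.2/1.94×log₁₀(165/50.999)
    = 0.25608 × 0.50992 = 0.1306 m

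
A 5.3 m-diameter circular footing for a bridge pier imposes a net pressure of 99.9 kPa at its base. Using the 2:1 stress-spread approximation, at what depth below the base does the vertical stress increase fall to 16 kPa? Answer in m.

2:1 spreading — at depth z the loaded area has grown by z in each plan dimension:
qD²/(D+z)² = Δσ_z ⇒ z = D(√(q/Δσ_z) − 1) = 5.3×(√(99.9/16) − 1) = 7.943 m

z ≈ 7.94 m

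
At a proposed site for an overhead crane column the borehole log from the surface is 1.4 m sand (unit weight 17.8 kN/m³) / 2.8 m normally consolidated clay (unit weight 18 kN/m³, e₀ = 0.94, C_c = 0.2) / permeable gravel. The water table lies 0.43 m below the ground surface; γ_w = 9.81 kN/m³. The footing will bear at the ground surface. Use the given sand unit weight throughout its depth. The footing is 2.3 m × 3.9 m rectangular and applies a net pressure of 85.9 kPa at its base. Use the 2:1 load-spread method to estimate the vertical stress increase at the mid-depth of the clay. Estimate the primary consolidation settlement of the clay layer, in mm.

S_c ≈ 76.4 mm

Mid-depth of clay below the ground surface: z = 1.4 + 2.8/2 = 2.8 m.
Total vertical stress at mid-clay: σ_v = 17.8×1.4 + 18×1.4 = 50.12 kPa.
Pore pressure: u = 9.81×(2.8 − 0.43) = 23.25 kPa.
Initial effective stress: σ'_0 = σ_v − u = 50.12 − 23.25 = 26.87 kPa.
Stress increase at mid-clay by the 2:1 spreading method:
Δσ = qBL/((B+z)(L+z)) = 85.9×2.3×3.9/((2.3+2.8)(3.9+2.8)) = 22.55 kPa
Final effective stress: σ'_f = σ'_0 + Δσ = 26.87 + 22.55 = 49.42 kPa.
Normally consolidated clay, so the full stress increment lies on the virgin compression line:
S_c = C_c·H/(1+e₀)·log₁₀(σ'_f/σ'_0) = 0.2×2.8/(1+0.94)×log₁₀(49.42/26.87)
    = 0.28866 × 0.26464 = 0.07639 m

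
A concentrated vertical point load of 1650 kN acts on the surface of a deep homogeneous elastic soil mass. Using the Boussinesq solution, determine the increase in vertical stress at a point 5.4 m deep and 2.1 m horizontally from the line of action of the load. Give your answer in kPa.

Boussinesq vertical stress below a point load on an elastic half-space:
Δσ_z = 3P/(2πz²) · [1 + (r/z)²]^(−5/2)
r/z = 2.1/5.4 = 0.38889; [1+(r/z)²]^(−5/2) = 0.70322.
Δσ_z = 3×1650/(2π×5.4²) × 0.70322 = 27.017 × 0.70322 = 19 kPa

Δσ_z ≈ 19 kPa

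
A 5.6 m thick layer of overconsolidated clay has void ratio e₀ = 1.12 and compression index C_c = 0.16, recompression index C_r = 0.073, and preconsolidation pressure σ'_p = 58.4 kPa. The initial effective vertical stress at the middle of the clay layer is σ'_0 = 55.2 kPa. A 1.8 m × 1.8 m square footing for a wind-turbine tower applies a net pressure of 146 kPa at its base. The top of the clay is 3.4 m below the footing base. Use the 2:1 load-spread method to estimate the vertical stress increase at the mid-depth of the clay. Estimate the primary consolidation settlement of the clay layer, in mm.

S_c ≈ 17.4 mm

Mid-depth of clay below the footing base: z = 3.4 + 5.6/2 = 6.2 m.
Stress increase at mid-clay by the 2:1 spreading method:
Δσ = qBL/((B+z)(L+z)) = 146×1.8×1.8/((1.8+6.2)(1.8+6.2)) = 7.3913 kPa
Final effective stress: σ'_f = 55.2 + 7.3913 = 62.591 kPa.
σ'_f = 62.591 > σ'_p = 58.4 kPa, so the stress path crosses the preconsolidation pressure — recompression up to σ'_p, then virgin compression beyond:
S_c = H/(1+e₀)·[C_r·log₁₀(σ'_p/σ'_0) + C_c·log₁₀(σ'_f/σ'_p)]
    = 5.6/2.12 × [0.073×log₁₀(58.4/55.2) + 0.16×log₁₀(62.591/58.4)]
    = 2.6415 × [0.0017866 + 0.0048158] = 0.01744 m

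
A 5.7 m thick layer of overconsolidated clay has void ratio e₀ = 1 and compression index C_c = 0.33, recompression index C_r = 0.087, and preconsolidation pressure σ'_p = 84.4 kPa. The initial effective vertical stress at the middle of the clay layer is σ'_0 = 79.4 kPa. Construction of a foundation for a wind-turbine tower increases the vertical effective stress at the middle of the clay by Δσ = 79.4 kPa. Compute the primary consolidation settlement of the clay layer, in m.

Final effective stress: σ'_f = 79.4 + 79.4 = 158.8 kPa.
σ'_f = 158.8 > σ'_p = 84.4 kPa, so the stress path crosses the preconsolidation pressure — recompression up to σ'_p, then virgin compression beyond:
S_c = H/(1+e₀)·[C_r·log₁₀(σ'_p/σ'_0) + C_c·log₁₀(σ'_f/σ'_p)]
    = 5.7/2 × [0.087×log₁₀(84.4/79.4) + 0.33×log₁₀(158.8/84.4)]
    = 2.85 × [0.0023074 + 0.090588] = 0.2648 m

S_c ≈ 0.265 m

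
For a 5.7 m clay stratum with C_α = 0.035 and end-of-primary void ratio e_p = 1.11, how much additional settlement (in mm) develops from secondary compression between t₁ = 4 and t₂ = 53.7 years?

Secondary compression: S_s = C_α·H/(1+e_p)·log₁₀(t₂/t₁)
S_s = 0.035×5.7/(1+1.11)×log₁₀(53.7/4)
    = 0.09455 × 1.128 = 0.1066 m

S_s ≈ 107 mm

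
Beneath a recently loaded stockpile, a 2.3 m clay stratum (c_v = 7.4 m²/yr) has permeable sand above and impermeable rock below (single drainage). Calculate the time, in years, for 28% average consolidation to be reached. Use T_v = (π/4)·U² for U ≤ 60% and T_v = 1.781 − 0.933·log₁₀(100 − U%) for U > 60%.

Drainage path length: H_d = H = 2.3 m (single drainage).
U ≤ 60%: T_v = (π/4)·U² = (π/4)×0.28² = 0.061575.
t = T_v·H_d²/c_v = 0.061575×2.3²/7.4 = 0.04402 years.

t ≈ 0.044 years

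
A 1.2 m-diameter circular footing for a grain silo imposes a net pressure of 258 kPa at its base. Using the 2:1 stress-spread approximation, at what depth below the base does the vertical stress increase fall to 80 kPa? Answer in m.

2:1 spreading — at depth z the loaded area has grown by z in each plan dimension:
qD²/(D+z)² = Δσ_z ⇒ z = D(√(q/Δσ_z) − 1) = 1.2×(√(258/80) − 1) = 0.955 m

z ≈ 0.955 m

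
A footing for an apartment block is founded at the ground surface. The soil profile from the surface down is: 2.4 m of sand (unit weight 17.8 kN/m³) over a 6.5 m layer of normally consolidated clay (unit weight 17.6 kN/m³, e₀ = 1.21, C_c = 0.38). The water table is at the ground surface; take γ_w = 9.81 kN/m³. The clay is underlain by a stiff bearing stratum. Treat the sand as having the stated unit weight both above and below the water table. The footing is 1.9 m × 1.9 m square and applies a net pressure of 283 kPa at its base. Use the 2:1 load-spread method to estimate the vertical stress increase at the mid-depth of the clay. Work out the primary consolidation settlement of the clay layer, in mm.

S_c ≈ 164 mm

Mid-depth of clay below the ground surface: z = 2.4 + 6.5/2 = 5.65 m.
Total vertical stress at mid-clay: σ_v = 17.8×2.4 + 17.6×3.25 = 99.92 kPa.
Pore pressure: u = 9.81×(5.65 − 0) = 55.427 kPa.
Initial effective stress: σ'_0 = σ_v − u = 99.92 − 55.427 = 44.493 kPa.
Stress increase at mid-clay by the 2:1 spreading method:
Δσ = qBL/((B+z)(L+z)) = 283×1.9×1.9/((1.9+5.65)(1.9+5.65)) = 17.923 kPa
Final effective stress: σ'_f = σ'_0 + Δσ = 44.493 + 17.923 = 62.416 kPa.
Normally consolidated clay, so the full stress increment lies on the virgin compression line:
S_c = C_c·H/(1+e₀)·log₁₀(σ'_f/σ'_0) = 0.38×6.5/(1+1.21)×log₁₀(62.416/44.493)
    = 1.1176 × 0.147 = 0.1643 m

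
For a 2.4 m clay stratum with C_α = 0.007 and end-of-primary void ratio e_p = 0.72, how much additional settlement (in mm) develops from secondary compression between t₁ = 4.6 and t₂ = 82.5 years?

S_s ≈ 12.2 mm

Secondary compression: S_s = C_α·H/(1+e_p)·log₁₀(t₂/t₁)
S_s = 0.007×2.4/(1+0.72)×log₁₀(82.5/4.6)
    = 0.009767 × 1.254 = 0.01225 m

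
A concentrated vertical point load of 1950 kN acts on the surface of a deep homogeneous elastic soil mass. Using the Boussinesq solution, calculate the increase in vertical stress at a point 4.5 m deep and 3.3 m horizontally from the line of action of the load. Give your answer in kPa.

Δσ_z ≈ 15.7 kPa

Boussinesq vertical stress below a point load on an elastic half-space:
Δσ_z = 3P/(2πz²) · [1 + (r/z)²]^(−5/2)
r/z = 3.3/4.5 = 0.73333; [1+(r/z)²]^(−5/2) = 0.34101.
Δσ_z = 3×1950/(2π×4.5²) × 0.34101 = 45.978 × 0.34101 = 15.68 kPa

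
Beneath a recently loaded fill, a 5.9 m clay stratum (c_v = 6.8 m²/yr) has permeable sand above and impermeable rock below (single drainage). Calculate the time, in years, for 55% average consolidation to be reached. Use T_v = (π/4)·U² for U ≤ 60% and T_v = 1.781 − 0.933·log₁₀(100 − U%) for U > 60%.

t ≈ 1.22 years

Drainage path length: H_d = H = 5.9 m (single drainage).
U ≤ 60%: T_v = (π/4)·U² = (π/4)×0.55² = 0.23758.
t = T_v·H_d²/c_v = 0.23758×5.9²/6.8 = 1.216 years.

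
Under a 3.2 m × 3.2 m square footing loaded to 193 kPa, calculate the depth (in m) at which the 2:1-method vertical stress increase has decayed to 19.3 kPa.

2:1 spreading — at depth z the loaded area has grown by z in each plan dimension:
qB²/(B+z)² = Δσ_z ⇒ z = B(√(q/Δσ_z) − 1) = 3.2×(√(193/19.3) − 1) = 6.919 m

z ≈ 6.92 m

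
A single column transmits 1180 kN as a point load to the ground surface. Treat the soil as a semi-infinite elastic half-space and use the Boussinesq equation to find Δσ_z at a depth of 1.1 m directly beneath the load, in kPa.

Δσ_z ≈ 466 kPa

Boussinesq vertical stress below a point load on an elastic half-space:
Δσ_z = 3P/(2πz²) · [1 + (r/z)²]^(−5/2)
r/z = 0/1.1 = 0; [1+(r/z)²]^(−5/2) = 1.
Δσ_z = 3×1180/(2π×1.1²) × 1 = 465.63 × 1 = 465.6 kPa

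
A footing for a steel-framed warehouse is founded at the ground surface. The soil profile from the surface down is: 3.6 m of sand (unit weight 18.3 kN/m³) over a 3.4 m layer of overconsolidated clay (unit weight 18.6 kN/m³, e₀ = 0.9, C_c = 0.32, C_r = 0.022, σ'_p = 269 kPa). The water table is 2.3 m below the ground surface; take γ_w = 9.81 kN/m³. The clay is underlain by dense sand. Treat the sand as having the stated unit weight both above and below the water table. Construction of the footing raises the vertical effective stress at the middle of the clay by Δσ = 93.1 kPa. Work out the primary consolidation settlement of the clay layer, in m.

Mid-depth of clay below the ground surface: z = 3.6 + 3.4/2 = 5.3 m.
Total vertical stress at mid-clay: σ_v = 18.3×3.6 + 18.6×1.7 = 97.5 kPa.
Pore pressure: u = 9.81×(5.3 − 2.3) = 29.43 kPa.
Initial effective stress: σ'_0 = σ_v − u = 97.5 − 29.43 = 68.07 kPa.
Final effective stress: σ'_f = 68.07 + 93.1 = 161.17 kPa.
σ'_f = 161.17 ≤ σ'_p = 269 kPa, so the clay remains overconsolidated and only the recompression index applies:
S_c = C_r·H/(1+e₀)·log₁₀(σ'_f/σ'_0) = 0.022×3.4/1.9×log₁₀(161.17/68.07)
    = 0.039369 × 0.37433 = 0.01474 m

S_c ≈ 0.0147 m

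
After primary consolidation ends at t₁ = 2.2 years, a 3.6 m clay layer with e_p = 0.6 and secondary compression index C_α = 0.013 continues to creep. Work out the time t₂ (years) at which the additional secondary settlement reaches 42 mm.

S_s = C_α·H/(1+e_p)·log₁₀(t₂/t₁) ⇒ log₁₀(t₂/t₁) = S_s·(1+e_p)/(C_α·H).
log₁₀(t₂/t₁) = 0.042 × (1+0.6) / (0.013×3.6) = 1.436
t₂ = t₁ × 10^1.436 = 2.2 × 27.28 = 60.02 years

t₂ ≈ 60 years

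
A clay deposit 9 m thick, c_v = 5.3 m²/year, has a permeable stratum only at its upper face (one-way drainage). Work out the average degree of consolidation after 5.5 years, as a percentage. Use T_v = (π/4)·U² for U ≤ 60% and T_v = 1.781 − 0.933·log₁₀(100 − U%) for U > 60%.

Drainage path length: H_d = H = 9 m (single drainage).
T_v = c_v·t/H_d² = 5.3×5.5/9² = 0.35988.
T_v = 0.35988 corresponds to the U > 60% branch:
U = 1 − 10^((1.781 − T_v)/0.933)/100 = 0.6664

U ≈ 66.6 %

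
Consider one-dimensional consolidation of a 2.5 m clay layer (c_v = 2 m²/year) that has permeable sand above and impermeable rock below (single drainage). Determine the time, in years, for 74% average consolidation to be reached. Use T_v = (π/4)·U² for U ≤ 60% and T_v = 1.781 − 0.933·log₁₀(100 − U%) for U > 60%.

Drainage path length: H_d = H = 2.5 m (single drainage).
U > 60%: T_v = 1.781 − 0.933·log₁₀(100 − 74) = 0.46083.
t = T_v·H_d²/c_v = 0.46083×2.5²/2 = 1.44 years.

t ≈ 1.44 years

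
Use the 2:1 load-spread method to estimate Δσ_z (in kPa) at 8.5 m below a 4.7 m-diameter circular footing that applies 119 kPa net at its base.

Δσ_z ≈ 15.1 kPa

By the 2:1 method the load spreads at 1 horizontal : 2 vertical, so at depth z the loaded area has grown by z in each plan dimension:
Δσ ≈ qD²/(D+z)² = 119×4.7²/(4.7+8.5)² = 15.087 kPa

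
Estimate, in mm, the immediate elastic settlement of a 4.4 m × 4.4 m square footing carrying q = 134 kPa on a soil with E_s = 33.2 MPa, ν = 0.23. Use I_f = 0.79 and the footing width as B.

S_e ≈ 13.3 mm

Immediate (elastic) settlement: S_e = q·B·(1−ν²)/E_s · I_f.
E_s = 33.2 MPa = 33200 kPa.
S_e = 134 × 4.4 × (1 − 0.23²) / 33200 × 0.79
    = 134 × 4.4 × 0.9471 / 33200 × 0.79
    = 0.01329 m = 13.29 mm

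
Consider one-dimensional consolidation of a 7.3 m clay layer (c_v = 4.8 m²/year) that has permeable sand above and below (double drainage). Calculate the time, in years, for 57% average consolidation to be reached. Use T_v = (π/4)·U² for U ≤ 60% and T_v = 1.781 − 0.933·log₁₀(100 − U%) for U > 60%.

t ≈ 0.708 years

Drainage path length: H_d = H/2 = 3.65 m (double drainage).
U ≤ 60%: T_v = (π/4)·U² = (π/4)×0.57² = 0.25518.
t = T_v·H_d²/c_v = 0.25518×3.65²/4.8 = 0.7083 years.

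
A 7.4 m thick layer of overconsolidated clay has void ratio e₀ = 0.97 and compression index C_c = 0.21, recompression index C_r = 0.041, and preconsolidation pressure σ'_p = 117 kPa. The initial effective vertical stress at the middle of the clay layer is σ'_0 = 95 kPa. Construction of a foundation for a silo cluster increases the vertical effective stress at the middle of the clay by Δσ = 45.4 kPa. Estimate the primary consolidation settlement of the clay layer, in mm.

Final effective stress: σ'_f = 95 + 45.4 = 140.4 kPa.
σ'_f = 140.4 > σ'_p = 117 kPa, so the stress path crosses the preconsolidation pressure — recompression up to σ'_p, then virgin compression beyond:
S_c = H/(1+e₀)·[C_r·log₁₀(σ'_p/σ'_0) + C_c·log₁₀(σ'_f/σ'_p)]
    = 7.4/1.97 × [0.041×log₁₀(117/95) + 0.21×log₁₀(140.4/117)]
    = 3.7563 × [0.003709 + 0.016628] = 0.07639 m

S_c ≈ 76.4 mm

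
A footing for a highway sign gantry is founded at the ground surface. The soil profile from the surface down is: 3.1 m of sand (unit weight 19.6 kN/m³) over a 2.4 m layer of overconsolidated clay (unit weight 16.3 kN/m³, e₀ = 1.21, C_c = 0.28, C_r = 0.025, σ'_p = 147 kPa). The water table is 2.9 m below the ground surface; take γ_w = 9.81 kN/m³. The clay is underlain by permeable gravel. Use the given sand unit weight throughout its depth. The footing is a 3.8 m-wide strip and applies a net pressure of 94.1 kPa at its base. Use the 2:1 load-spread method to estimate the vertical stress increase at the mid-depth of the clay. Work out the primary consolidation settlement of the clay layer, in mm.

S_c ≈ 6 mm

Mid-depth of clay below the ground surface: z = 3.1 + 2.4/2 = 4.3 m.
Total vertical stress at mid-clay: σ_v = 19.6×3.1 + 16.3×1.2 = 80.32 kPa.
Pore pressure: u = 9.81×(4.3 − 2.9) = 13.734 kPa.
Initial effective stress: σ'_0 = σ_v − u = 80.32 − 13.734 = 66.586 kPa.
Stress increase at mid-clay by the 2:1 spreading method:
Δσ = qB/(B+z) = 94.1×3.8/(3.8+4.3) = 44.146 kPa
Final effective stress: σ'_f = 66.586 + 44.146 = 110.73 kPa.
σ'_f = 110.73 ≤ σ'_p = 147 kPa, so the clay remains overconsolidated and only the recompression index applies:
S_c = C_r·H/(1+e₀)·log₁₀(σ'_f/σ'_0) = 0.025×2.4/2.21×log₁₀(110.73/66.586)
    = 0.02715 × 0.22088 = 0.005997 m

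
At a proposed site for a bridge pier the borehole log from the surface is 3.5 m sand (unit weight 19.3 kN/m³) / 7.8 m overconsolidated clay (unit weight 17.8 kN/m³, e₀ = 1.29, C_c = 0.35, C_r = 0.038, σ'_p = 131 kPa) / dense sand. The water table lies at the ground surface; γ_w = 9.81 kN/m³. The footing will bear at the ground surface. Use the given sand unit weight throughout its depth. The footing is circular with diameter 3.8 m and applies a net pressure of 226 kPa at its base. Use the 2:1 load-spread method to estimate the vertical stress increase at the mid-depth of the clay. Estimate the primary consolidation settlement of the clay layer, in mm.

Mid-depth of clay below the ground surface: z = 3.5 + 7.8/2 = 7.4 m.
Total vertical stress at mid-clay: σ_v = 19.3×3.5 + 17.8×3.9 = 136.97 kPa.
Pore pressure: u = 9.81×(7.4 − 0) = 72.594 kPa.
Initial effective stress: σ'_0 = σ_v − u = 136.97 − 72.594 = 64.376 kPa.
Stress increase at mid-clay by the 2:1 spreading method:
Δσ ≈ qD²/(D+z)² = 226×3.8²/(3.8+7.4)² = 26.016 kPa
Final effective stress: σ'_f = 64.376 + 26.016 = 90.392 kPa.
σ'_f = 90.392 ≤ σ'_p = 131 kPa, so the clay remains overconsolidated and only the recompression index applies:
S_c = C_r·H/(1+e₀)·log₁₀(σ'_f/σ'_0) = 0.038×7.8/2.29×log₁₀(90.392/64.376)
    = 0.12943 × 0.14741 = 0.01908 m

S_c ≈ 19.1 mm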